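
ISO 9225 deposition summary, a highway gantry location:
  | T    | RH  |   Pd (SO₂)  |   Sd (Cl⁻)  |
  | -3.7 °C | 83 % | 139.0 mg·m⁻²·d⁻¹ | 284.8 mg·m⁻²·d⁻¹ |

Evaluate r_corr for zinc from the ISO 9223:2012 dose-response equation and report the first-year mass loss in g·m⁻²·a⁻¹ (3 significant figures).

zinc: T≤10 °C ⇒ hinge +0.038·(-3.7−10) = -0.5206
  sulphur-dioxide contribution → 3.059 μm/a
  chloride contribution → 0.6222 μm/a
  total first-year rate 3.681 μm/a
Convert to mass loss: 3.681 μm/a × 7.14 g/cm³ = 26.28 g·m⁻²·a⁻¹

r_corr = 26.3 g·m⁻²·a⁻¹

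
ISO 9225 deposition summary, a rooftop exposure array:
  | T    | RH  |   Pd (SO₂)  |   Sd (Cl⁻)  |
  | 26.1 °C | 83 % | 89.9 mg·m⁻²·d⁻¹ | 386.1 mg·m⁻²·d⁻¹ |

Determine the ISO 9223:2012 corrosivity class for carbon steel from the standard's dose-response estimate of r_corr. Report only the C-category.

carbon steel: T>10 °C ⇒ hinge -0.054·(26.1−10) = -0.8694
  Pd branch = 1.77·Pd^0.52·e^(0.02·RH+f) = 40.48 μm/a
  Cl⁻ term: 0.102·386.1^0.62·exp(0.033·83+0.04·26.1) = 180
  r_corr = 40.48 + 180 = 220.5 μm/a
ISO 9223 Table 2 (carbon steel): 200 < 220 ≤ 700 μm/a ⇒ CX

CX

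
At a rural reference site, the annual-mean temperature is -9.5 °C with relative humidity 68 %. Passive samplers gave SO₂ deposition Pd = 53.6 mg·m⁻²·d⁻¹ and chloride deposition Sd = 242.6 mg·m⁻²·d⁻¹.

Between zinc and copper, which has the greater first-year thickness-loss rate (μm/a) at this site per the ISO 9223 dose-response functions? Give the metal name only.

zinc: f(T) = +0.038·(T−10) [T≤10 °C] = -0.7410
  Pd branch = 0.0129·Pd^0.44·e^(0.046·RH+f) = 0.8093 μm/a
  Cl⁻ term: 0.0175·242.6^0.57·exp(0.008·68+0.085·-9.5) = 0.3076
  r_corr = 0.8093 + 0.3076 = 1.117 μm/a
copper: f(T) = +0.126·(T−10) [T≤10 °C] = -2.4570
  Pd branch = 0.0053·Pd^0.26·e^(0.059·RH+f) = 0.07066 μm/a
  Cl⁻ term: 0.01025·242.6^0.27·exp(0.036·68+0.049·-9.5) = 0.3278
  sum: 0.07066 + 0.3278 → r_corr = 0.3985 μm/a
Ordering by μm/a: zinc (1.12) > copper (0.398)

zinc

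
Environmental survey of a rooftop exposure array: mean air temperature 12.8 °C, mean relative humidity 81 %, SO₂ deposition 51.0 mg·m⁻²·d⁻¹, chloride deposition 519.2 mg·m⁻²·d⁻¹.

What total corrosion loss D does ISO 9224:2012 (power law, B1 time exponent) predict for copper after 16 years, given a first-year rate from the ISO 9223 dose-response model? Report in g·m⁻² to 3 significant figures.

D(16) = 189 g·m⁻²

copper: T>10 °C ⇒ hinge -0.080·(12.8−10) = -0.2240
  SO₂ term: 0.0053·51.0^0.26·exp(0.059·81-0.2240) = 1.401
  Sd branch = 0.01025·Sd^0.27·e^(0.036·RH+0.049·T) = 1.917 μm/a
  sum: 1.401 + 1.917 → r_corr = 3.318 μm/a
Power-law: D(16) = r_corr · 16^0.667
  D(16) = 3.318 × 16^0.667 = 3.318 × 6.355 = 21.09 μm
  Mass loss = 21.09 μm × 8.96 g/cm³ = 189 g·m⁻²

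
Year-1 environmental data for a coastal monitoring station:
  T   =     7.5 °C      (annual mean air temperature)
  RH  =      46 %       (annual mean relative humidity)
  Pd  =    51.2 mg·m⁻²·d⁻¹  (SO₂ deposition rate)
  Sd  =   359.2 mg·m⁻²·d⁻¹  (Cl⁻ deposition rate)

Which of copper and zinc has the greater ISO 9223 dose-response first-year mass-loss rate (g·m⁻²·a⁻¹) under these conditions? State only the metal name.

zinc

copper: temperature factor f = +0.126·(-2.5) = -0.3150
  sulphur-dioxide contribution → 0.1624 μm/a
  chloride contribution → 0.3797 μm/a
  total first-year rate 0.5421 μm/a
  mass loss = 0.5421 μm/a × 8.96 g/cm³ = 4.857 g·m⁻²·a⁻¹
zinc: f(T) = +0.038·(T−10) [T≤10 °C] = -0.0950
  sulphur-dioxide contribution → 0.55 μm/a
  chloride contribution → 1.369 μm/a
  total first-year rate 1.919 μm/a
  mass loss = 1.919 μm/a × 7.14 g/cm³ = 13.7 g·m⁻²·a⁻¹
Ordering by g·m⁻²·a⁻¹: zinc (13.7) > copper (4.86)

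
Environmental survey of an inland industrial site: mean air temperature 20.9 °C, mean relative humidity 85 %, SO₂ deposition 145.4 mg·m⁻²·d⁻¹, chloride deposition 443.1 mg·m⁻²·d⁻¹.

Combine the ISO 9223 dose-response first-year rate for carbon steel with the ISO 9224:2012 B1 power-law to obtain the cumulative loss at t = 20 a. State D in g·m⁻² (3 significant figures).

carbon steel: temperature factor f = -0.054·(10.9) = -0.5886
  Pd branch = 1.77·Pd^0.52·e^(0.02·RH+f) = 71.64 μm/a
  Sd branch = 0.102·Sd^0.62·e^(0.033·RH+0.04·T) = 170.1 μm/a
  r_corr = 71.64 + 170.1 = 241.7 μm/a
Long-term exponent b (ISO 9224 Table 2, B1) = 0.523
  D(20) = 241.7 × 20^0.523 = 241.7 × 4.791 = 1158 μm
  Mass loss = 1158 μm × 7.85 g/cm³ = 9092 g·m⁻²

D(20) = 9.09e+03 g·m⁻²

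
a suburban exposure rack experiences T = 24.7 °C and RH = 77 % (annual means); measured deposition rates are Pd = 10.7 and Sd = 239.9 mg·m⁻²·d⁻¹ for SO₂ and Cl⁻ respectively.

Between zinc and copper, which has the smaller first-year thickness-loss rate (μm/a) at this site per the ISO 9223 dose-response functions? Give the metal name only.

copper

zinc: T>10 °C ⇒ hinge -0.071·(24.7−10) = -1.0437
  Pd branch = 0.0129·Pd^0.44·e^(0.046·RH+f) = 0.4452 μm/a
  Cl⁻ term: 0.0175·239.9^0.57·exp(0.008·77+0.085·24.7) = 6.011
  r_corr = 0.4452 + 6.011 = 6.457 μm/a
copper: f(T) = -0.080·(T−10) [T>10 °C] = -1.1760
  SO₂ term: 0.0053·10.7^0.26·exp(0.059·77-1.1760) = 0.2846
  Sd branch = 0.01025·Sd^0.27·e^(0.036·RH+0.049·T) = 2.414 μm/a
  r_corr = 0.2846 + 2.414 = 2.699 μm/a
Ordering by μm/a: zinc (6.46) > copper (2.7)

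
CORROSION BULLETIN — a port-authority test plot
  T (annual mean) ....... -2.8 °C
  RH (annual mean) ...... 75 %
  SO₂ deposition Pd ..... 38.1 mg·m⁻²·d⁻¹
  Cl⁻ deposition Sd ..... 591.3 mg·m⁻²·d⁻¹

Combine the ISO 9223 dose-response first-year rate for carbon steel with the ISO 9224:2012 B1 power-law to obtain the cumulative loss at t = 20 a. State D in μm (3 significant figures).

carbon steel: T≤10 °C ⇒ hinge +0.150·(-2.8−10) = -1.9200
  sulphur-dioxide contribution → 7.721 μm/a
  chloride contribution → 56.67 μm/a
  total first-year rate 64.39 μm/a
ISO 9224: D(t) = r_corr · t^b with b = 0.523 (carbon steel, B1)
  D(20) = 64.39 × 20^0.523 = 64.39 × 4.791 = 308.5 μm

D(20) = 309 μm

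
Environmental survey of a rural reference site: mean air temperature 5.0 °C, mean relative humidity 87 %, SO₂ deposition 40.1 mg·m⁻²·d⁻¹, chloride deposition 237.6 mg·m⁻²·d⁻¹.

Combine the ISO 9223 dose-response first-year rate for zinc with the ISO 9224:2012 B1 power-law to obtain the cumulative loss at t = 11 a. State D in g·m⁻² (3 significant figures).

zinc: temperature factor f = +0.038·(-5.0) = -0.1900
  sulphur-dioxide contribution → 2.961 μm/a
  chloride contribution → 1.214 μm/a
  ⇒ r_corr(zinc) = 4.175 μm/a
Long-term exponent b (ISO 9224 Table 2, B1) = 0.813
  D(11) = 4.175 × 11^0.813 = 4.175 × 7.025 = 29.33 μm
  Mass loss = 29.33 μm × 7.14 g/cm³ = 209.4 g·m⁻²

D(11) = 209 g·m⁻²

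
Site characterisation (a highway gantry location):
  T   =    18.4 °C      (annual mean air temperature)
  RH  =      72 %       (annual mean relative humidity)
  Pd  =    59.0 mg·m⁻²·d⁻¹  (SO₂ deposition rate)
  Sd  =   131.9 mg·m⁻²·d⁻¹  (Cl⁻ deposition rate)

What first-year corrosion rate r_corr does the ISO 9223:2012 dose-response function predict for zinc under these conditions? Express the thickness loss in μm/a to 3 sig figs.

r_corr = 3.58 μm/a

zinc: f(T) = -0.071·(T−10) [T>10 °C] = -0.5964
  sulphur-dioxide contribution → 1.173 μm/a
  chloride contribution → 2.404 μm/a
  total first-year rate 3.577 μm/a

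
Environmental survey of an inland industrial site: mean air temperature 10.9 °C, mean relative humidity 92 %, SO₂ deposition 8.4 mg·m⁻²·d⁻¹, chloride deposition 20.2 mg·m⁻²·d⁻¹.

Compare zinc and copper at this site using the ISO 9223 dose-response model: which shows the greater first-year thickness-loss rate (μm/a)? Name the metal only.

copper

zinc: f(T) = -0.071·(T−10) [T>10 °C] = -0.0639
  sulphur-dioxide contribution → 2.125 μm/a
  chloride contribution → 0.5118 μm/a
  total first-year rate 2.637 μm/a
copper: f(T) = -0.080·(T−10) [T>10 °C] = -0.0720
  sulphur-dioxide contribution → 1.953 μm/a
  chloride contribution → 1.08 μm/a
  ⇒ r_corr(copper) = 3.033 μm/a
Ordering by μm/a: copper (3.03) > zinc (2.64)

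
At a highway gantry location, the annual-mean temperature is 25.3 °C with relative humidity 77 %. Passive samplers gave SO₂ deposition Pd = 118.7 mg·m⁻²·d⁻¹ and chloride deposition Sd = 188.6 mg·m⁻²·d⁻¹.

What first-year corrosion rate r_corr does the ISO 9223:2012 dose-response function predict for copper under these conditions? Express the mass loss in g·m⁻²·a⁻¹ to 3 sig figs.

copper: f(T) = -0.080·(T−10) [T>10 °C] = -1.2240
  Pd branch = 0.0053·Pd^0.26·e^(0.059·RH+f) = 0.5071 μm/a
  Sd branch = 0.01025·Sd^0.27·e^(0.036·RH+0.049·T) = 2.33 μm/a
  sum: 0.5071 + 2.33 → r_corr = 2.837 μm/a
Convert to mass loss: 2.837 μm/a × 8.96 g/cm³ = 25.42 g·m⁻²·a⁻¹

r_corr = 25.4 g·m⁻²·a⁻¹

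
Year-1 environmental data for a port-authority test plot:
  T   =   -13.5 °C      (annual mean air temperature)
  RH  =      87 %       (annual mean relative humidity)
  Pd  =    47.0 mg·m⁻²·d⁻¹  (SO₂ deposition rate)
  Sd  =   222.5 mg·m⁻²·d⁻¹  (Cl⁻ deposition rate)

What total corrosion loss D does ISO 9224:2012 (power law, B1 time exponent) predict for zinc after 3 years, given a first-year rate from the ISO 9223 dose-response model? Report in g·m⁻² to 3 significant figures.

D(3) = 31.7 g·m⁻²

zinc: temperature factor f = +0.038·(-23.5) = -0.8930
  sulphur-dioxide contribution → 1.572 μm/a
  chloride contribution → 0.2426 μm/a
  total first-year rate 1.815 μm/a
Long-term exponent b (ISO 9224 Table 2, B1) = 0.813
  D(3) = 1.815 × 3^0.813 = 1.815 × 2.443 = 4.434 μm
  Mass loss = 4.434 μm × 7.14 g/cm³ = 31.66 g·m⁻²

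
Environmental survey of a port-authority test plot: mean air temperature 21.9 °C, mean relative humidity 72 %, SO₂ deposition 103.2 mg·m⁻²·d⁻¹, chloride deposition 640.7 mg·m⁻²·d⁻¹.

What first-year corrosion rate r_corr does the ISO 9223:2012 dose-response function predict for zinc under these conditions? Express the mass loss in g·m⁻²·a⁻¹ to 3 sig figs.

r_corr = 65.3 g·m⁻²·a⁻¹

zinc: temperature factor f = -0.071·(11.9) = -0.8449
  Pd branch = 0.0129·Pd^0.44·e^(0.046·RH+f) = 1.17 μm/a
  Cl⁻ term: 0.0175·640.7^0.57·exp(0.008·72+0.085·21.9) = 7.969
  sum: 1.17 + 7.969 → r_corr = 9.139 μm/a
Convert to mass loss: 9.139 μm/a × 7.14 g/cm³ = 65.25 g·m⁻²·a⁻¹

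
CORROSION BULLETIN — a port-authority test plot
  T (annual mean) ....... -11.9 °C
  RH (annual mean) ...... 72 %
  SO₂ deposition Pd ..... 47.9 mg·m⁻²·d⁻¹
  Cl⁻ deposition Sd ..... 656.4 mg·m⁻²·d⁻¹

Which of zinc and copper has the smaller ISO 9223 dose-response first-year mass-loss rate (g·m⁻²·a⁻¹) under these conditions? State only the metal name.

zinc: temperature factor f = +0.038·(-21.9) = -0.8322
  sulphur-dioxide contribution → 0.8451 μm/a
  chloride contribution → 0.4568 μm/a
  ⇒ r_corr(zinc) = 1.302 μm/a
  mass loss = 1.302 μm/a × 7.14 g/cm³ = 9.295 g·m⁻²·a⁻¹
copper: T≤10 °C ⇒ hinge +0.126·(-11.9−10) = -2.7594
  sulphur-dioxide contribution → 0.06422 μm/a
  chloride contribution → 0.4404 μm/a
  total first-year rate 0.5046 μm/a
  mass loss = 0.5046 μm/a × 8.96 g/cm³ = 4.521 g·m⁻²·a⁻¹
Ordering by g·m⁻²·a⁻¹: zinc (9.3) > copper (4.52)

copper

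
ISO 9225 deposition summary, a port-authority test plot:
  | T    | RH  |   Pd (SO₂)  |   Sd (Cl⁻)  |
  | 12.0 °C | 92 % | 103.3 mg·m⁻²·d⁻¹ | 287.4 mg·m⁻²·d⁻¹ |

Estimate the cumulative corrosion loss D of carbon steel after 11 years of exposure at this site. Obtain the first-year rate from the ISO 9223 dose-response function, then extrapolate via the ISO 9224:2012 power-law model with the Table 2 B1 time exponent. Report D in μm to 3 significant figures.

D(11) = 793 μm

carbon steel: temperature factor f = -0.054·(2.0) = -0.1080
  sulphur-dioxide contribution → 111.6 μm/a
  chloride contribution → 114.8 μm/a
  ⇒ r_corr(carbon steel) = 226.3 μm/a
Long-term exponent b (ISO 9224 Table 2, B1) = 0.523
  D(11) = 226.3 × 11^0.523 = 226.3 × 3.505 = 793.2 μm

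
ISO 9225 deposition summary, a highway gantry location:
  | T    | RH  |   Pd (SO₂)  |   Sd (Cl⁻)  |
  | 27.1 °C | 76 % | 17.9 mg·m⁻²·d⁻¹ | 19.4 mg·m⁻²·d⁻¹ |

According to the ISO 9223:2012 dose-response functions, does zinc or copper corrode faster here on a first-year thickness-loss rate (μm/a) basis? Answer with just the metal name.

zinc: T>10 °C ⇒ hinge -0.071·(27.1−10) = -1.2141
  Pd branch = 0.0129·Pd^0.44·e^(0.046·RH+f) = 0.4496 μm/a
  Cl⁻ term: 0.0175·19.4^0.57·exp(0.008·76+0.085·27.1) = 1.744
  sum: 0.4496 + 1.744 → r_corr = 2.194 μm/a
copper: T>10 °C ⇒ hinge -0.080·(27.1−10) = -1.3680
  Pd branch = 0.0053·Pd^0.26·e^(0.059·RH+f) = 0.2531 μm/a
  Cl⁻ term: 0.01025·19.4^0.27·exp(0.036·76+0.049·27.1) = 1.328
  sum: 0.2531 + 1.328 → r_corr = 1.582 μm/a
Ordering by μm/a: zinc (2.19) > copper (1.58)

zinc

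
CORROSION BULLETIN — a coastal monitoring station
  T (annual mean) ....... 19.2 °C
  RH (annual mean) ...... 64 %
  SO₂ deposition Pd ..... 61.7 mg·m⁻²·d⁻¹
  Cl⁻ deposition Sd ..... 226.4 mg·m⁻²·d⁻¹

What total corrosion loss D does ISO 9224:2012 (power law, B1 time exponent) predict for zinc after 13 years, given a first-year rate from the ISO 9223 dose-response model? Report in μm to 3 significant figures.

zinc: f(T) = -0.071·(T−10) [T>10 °C] = -0.6532
  sulphur-dioxide contribution → 0.782 μm/a
  chloride contribution → 3.284 μm/a
  ⇒ r_corr(zinc) = 4.066 μm/a
Long-term exponent b (ISO 9224 Table 2, B1) = 0.813
  D(13) = 4.066 × 13^0.813 = 4.066 × 8.047 = 32.72 μm

D(13) = 32.7 μm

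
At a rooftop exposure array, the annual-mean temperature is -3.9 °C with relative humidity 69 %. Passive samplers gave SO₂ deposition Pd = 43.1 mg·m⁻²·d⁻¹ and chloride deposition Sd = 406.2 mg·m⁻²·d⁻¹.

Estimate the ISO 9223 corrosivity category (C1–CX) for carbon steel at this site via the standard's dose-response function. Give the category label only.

carbon steel: T≤10 °C ⇒ hinge +0.150·(-3.9−10) = -2.0850
  sulphur-dioxide contribution → 6.19 μm/a
  chloride contribution → 35.25 μm/a
  ⇒ r_corr(carbon steel) = 41.44 μm/a
Category bounds: 25…50 μm/a bracket r_corr ⇒ C3

C3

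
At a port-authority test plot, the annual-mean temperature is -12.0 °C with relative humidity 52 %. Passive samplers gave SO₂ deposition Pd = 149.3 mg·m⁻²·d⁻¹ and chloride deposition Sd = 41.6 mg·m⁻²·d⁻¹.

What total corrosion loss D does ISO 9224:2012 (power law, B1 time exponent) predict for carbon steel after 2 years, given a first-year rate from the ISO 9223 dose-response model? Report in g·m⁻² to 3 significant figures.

carbon steel: T≤10 °C ⇒ hinge +0.150·(-12.0−10) = -3.3000
  sulphur-dioxide contribution → 2.494 μm/a
  chloride contribution → 3.542 μm/a
  ⇒ r_corr(carbon steel) = 6.036 μm/a
Long-term exponent b (ISO 9224 Table 2, B1) = 0.523
  D(2) = 6.036 × 2^0.523 = 6.036 × 1.437 = 8.674 μm
  Mass loss = 8.674 μm × 7.85 g/cm³ = 68.09 g·m⁻²

D(2) = 68.1 g·m⁻²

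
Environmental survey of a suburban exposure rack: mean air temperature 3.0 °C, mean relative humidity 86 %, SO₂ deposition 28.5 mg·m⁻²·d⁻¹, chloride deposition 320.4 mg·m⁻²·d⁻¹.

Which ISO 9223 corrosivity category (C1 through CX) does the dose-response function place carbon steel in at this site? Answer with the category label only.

carbon steel: f(T) = +0.150·(T−10) [T≤10 °C] = -1.0500
  sulphur-dioxide contribution → 19.75 μm/a
  chloride contribution → 70.27 μm/a
  ⇒ r_corr(carbon steel) = 90.02 μm/a
90 μm/a falls in (80, 200] for carbon steel → category C5

C5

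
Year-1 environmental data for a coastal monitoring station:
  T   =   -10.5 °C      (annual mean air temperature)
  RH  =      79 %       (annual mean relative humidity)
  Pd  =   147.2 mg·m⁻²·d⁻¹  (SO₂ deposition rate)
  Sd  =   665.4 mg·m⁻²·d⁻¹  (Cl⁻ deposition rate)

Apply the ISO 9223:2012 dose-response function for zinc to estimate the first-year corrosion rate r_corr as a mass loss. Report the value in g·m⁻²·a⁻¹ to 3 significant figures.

zinc: f(T) = +0.038·(T−10) [T≤10 °C] = -0.7790
  Pd branch = 0.0129·Pd^0.44·e^(0.046·RH+f) = 2.015 μm/a
  Cl⁻ term: 0.0175·665.4^0.57·exp(0.008·79+0.085·-10.5) = 0.5484
  r_corr = 2.015 + 0.5484 = 2.564 μm/a
Convert to mass loss: 2.564 μm/a × 7.14 g/cm³ = 18.31 g·m⁻²·a⁻¹

r_corr = 18.3 g·m⁻²·a⁻¹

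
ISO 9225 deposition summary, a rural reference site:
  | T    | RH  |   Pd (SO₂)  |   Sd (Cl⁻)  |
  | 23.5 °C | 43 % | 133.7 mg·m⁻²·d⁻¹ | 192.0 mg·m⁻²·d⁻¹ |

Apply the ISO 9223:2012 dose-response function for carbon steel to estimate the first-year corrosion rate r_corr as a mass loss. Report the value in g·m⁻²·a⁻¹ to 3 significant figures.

carbon steel: T>10 °C ⇒ hinge -0.054·(23.5−10) = -0.7290
  sulphur-dioxide contribution → 25.73 μm/a
  chloride contribution → 28.1 μm/a
  total first-year rate 53.83 μm/a
Convert to mass loss: 53.83 μm/a × 7.85 g/cm³ = 422.6 g·m⁻²·a⁻¹

r_corr = 423 g·m⁻²·a⁻¹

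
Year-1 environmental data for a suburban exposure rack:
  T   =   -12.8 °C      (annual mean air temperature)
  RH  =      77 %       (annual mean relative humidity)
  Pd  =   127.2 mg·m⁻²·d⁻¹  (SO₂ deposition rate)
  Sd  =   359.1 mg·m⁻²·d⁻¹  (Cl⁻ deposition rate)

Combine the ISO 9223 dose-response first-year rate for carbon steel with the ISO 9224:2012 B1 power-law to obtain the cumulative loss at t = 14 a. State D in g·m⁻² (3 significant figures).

D(14) = 1.03e+03 g·m⁻²

carbon steel: T≤10 °C ⇒ hinge +0.150·(-12.8−10) = -3.4200
  Pd branch = 1.77·Pd^0.52·e^(0.02·RH+f) = 3.356 μm/a
  Cl⁻ term: 0.102·359.1^0.62·exp(0.033·77+0.04·-12.8) = 29.79
  sum: 3.356 + 29.79 → r_corr = 33.14 μm/a
Power-law: D(14) = r_corr · 14^0.523
  D(14) = 33.14 × 14^0.523 = 33.14 × 3.976 = 131.8 μm
  Mass loss = 131.8 μm × 7.85 g/cm³ = 1034 g·m⁻²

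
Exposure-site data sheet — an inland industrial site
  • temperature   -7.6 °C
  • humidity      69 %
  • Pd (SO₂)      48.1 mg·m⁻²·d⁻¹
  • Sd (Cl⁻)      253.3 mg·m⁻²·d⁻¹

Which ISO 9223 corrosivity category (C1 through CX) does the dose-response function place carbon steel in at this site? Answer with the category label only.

C3

carbon steel: temperature factor f = +0.150·(-17.6) = -2.6400
  SO₂ term: 1.77·48.1^0.52·exp(0.02·69-2.6400) = 3.763
  Cl⁻ term: 0.102·253.3^0.62·exp(0.033·69+0.04·-7.6) = 22.68
  sum: 3.763 + 22.68 → r_corr = 26.45 μm/a
ISO 9223 Table 2 (carbon steel): 25 < 26.4 ≤ 50 μm/a ⇒ C3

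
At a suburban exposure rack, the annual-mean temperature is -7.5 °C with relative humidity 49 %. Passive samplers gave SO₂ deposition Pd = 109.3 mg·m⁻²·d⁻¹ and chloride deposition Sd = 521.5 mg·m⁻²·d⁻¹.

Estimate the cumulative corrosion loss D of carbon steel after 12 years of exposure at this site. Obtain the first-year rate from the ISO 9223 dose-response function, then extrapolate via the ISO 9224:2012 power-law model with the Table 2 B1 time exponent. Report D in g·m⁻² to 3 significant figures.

D(12) = 643 g·m⁻²

carbon steel: temperature factor f = +0.150·(-17.5) = -2.6250
  Pd branch = 1.77·Pd^0.52·e^(0.02·RH+f) = 3.923 μm/a
  Sd branch = 0.102·Sd^0.62·e^(0.033·RH+0.04·T) = 18.42 μm/a
  r_corr = 3.923 + 18.42 = 22.34 μm/a
ISO 9224: D(t) = r_corr · t^b with b = 0.523 (carbon steel, B1)
  D(12) = 22.34 × 12^0.523 = 22.34 × 3.668 = 81.95 μm
  Mass loss = 81.95 μm × 7.85 g/cm³ = 643.3 g·m⁻²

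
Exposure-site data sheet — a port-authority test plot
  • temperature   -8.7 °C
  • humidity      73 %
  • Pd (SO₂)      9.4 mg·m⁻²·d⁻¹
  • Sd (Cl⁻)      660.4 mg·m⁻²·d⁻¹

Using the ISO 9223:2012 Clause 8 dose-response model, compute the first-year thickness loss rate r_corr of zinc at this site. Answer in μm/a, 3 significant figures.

r_corr = 1.09 μm/a

zinc: temperature factor f = +0.038·(-18.7) = -0.7106
  Pd branch = 0.0129·Pd^0.44·e^(0.046·RH+f) = 0.4881 μm/a
  Sd branch = 0.0175·Sd^0.57·e^(0.008·RH+0.085·T) = 0.6065 μm/a
  r_corr = 0.4881 + 0.6065 = 1.095 μm/a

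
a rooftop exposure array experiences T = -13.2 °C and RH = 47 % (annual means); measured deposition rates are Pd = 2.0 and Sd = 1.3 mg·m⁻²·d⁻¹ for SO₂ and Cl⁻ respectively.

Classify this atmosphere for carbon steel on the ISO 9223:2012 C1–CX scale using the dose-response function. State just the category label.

C1

carbon steel: temperature factor f = +0.150·(-23.2) = -3.4800
  Pd branch = 1.77·Pd^0.52·e^(0.02·RH+f) = 0.2002 μm/a
  Cl⁻ term: 0.102·1.3^0.62·exp(0.033·47+0.04·-13.2) = 0.3338
  sum: 0.2002 + 0.3338 → r_corr = 0.534 μm/a
0.534 μm/a falls in (0, 1.3] for carbon steel → category C1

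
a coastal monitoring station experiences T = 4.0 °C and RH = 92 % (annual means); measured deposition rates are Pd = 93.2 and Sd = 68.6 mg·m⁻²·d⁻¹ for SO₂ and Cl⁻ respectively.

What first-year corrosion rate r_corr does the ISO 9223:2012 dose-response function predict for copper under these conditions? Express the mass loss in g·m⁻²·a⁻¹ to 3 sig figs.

copper: f(T) = +0.126·(T−10) [T≤10 °C] = -0.7560
  SO₂ term: 0.0053·93.2^0.26·exp(0.059·92-0.7560) = 1.842
  Sd branch = 0.01025·Sd^0.27·e^(0.036·RH+0.049·T) = 1.072 μm/a
  sum: 1.842 + 1.072 → r_corr = 2.914 μm/a
Convert to mass loss: 2.914 μm/a × 8.96 g/cm³ = 26.11 g·m⁻²·a⁻¹

r_corr = 26.1 g·m⁻²·a⁻¹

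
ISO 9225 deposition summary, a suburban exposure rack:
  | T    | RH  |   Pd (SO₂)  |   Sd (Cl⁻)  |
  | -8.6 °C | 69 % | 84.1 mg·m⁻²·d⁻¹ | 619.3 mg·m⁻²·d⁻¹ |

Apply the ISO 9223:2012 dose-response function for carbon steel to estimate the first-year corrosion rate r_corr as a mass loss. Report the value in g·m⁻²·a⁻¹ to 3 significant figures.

carbon steel: f(T) = +0.150·(T−10) [T≤10 °C] = -2.7900
  Pd branch = 1.77·Pd^0.52·e^(0.02·RH+f) = 4.33 μm/a
  Sd branch = 0.102·Sd^0.62·e^(0.033·RH+0.04·T) = 37.94 μm/a
  sum: 4.33 + 37.94 → r_corr = 42.27 μm/a
Convert to mass loss: 42.27 μm/a × 7.85 g/cm³ = 331.8 g·m⁻²·a⁻¹

r_corr = 332 g·m⁻²·a⁻¹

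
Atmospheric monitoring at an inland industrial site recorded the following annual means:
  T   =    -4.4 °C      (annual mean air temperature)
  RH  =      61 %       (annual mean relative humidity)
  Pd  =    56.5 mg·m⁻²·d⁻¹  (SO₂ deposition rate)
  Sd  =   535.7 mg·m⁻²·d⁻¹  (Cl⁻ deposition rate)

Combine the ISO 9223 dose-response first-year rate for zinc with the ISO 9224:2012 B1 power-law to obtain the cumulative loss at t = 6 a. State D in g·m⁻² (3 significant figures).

D(6) = 43.9 g·m⁻²

zinc: temperature factor f = +0.038·(-14.4) = -0.5472
  sulphur-dioxide contribution → 0.7286 μm/a
  chloride contribution → 0.7047 μm/a
  total first-year rate 1.433 μm/a
ISO 9224: D(t) = r_corr · t^b with b = 0.813 (zinc, B1)
  D(6) = 1.433 × 6^0.813 = 1.433 × 4.292 = 6.152 μm
  Mass loss = 6.152 μm × 7.14 g/cm³ = 43.92 g·m⁻²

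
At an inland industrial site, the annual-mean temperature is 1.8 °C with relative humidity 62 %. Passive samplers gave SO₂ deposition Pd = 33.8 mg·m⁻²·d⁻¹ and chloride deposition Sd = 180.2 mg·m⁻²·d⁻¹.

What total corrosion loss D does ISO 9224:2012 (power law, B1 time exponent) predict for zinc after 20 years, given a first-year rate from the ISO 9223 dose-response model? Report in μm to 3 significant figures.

zinc: f(T) = +0.038·(T−10) [T≤10 °C] = -0.3116
  sulphur-dioxide contribution → 0.7702 μm/a
  chloride contribution → 0.6467 μm/a
  total first-year rate 1.417 μm/a
Long-term exponent b (ISO 9224 Table 2, B1) = 0.813
  D(20) = 1.417 × 20^0.813 = 1.417 × 11.42 = 16.18 μm

D(20) = 16.2 μm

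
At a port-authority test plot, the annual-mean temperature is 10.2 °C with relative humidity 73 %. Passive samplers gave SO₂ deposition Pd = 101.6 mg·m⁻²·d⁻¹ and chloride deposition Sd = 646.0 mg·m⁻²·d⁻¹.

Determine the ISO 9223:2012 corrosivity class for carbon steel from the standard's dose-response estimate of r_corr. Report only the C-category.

carbon steel: f(T) = -0.054·(T−10) [T>10 °C] = -0.0108
  Pd branch = 1.77·Pd^0.52·e^(0.02·RH+f) = 83.36 μm/a
  Sd branch = 0.102·Sd^0.62·e^(0.033·RH+0.04·T) = 94.27 μm/a
  sum: 83.36 + 94.27 → r_corr = 177.6 μm/a
ISO 9223 Table 2 (carbon steel): 80 < 178 ≤ 200 μm/a ⇒ C5

C5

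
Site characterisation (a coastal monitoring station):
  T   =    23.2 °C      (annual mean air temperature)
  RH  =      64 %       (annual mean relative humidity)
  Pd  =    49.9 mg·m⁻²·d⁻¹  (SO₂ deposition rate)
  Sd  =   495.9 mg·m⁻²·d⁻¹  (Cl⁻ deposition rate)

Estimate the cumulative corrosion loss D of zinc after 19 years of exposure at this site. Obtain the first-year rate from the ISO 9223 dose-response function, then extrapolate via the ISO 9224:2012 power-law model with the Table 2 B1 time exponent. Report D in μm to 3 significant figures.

D(19) = 84.9 μm

zinc: f(T) = -0.071·(T−10) [T>10 °C] = -0.9372
  SO₂ term: 0.0129·49.9^0.44·exp(0.046·64-0.9372) = 0.5362
  Sd branch = 0.0175·Sd^0.57·e^(0.008·RH+0.085·T) = 7.214 μm/a
  r_corr = 0.5362 + 7.214 = 7.751 μm/a
ISO 9224: D(t) = r_corr · t^b with b = 0.813 (zinc, B1)
  D(19) = 7.751 × 19^0.813 = 7.751 × 10.96 = 84.91 μm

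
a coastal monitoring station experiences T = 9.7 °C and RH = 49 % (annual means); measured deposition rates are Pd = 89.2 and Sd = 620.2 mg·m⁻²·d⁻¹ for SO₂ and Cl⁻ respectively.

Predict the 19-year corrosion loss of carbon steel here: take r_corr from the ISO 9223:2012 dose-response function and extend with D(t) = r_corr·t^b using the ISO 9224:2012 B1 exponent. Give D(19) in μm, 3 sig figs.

D(19) = 408 μm

carbon steel: temperature factor f = +0.150·(-0.3) = -0.0450
  Pd branch = 1.77·Pd^0.52·e^(0.02·RH+f) = 46.58 μm/a
  Cl⁻ term: 0.102·620.2^0.62·exp(0.033·49+0.04·9.7) = 40.81
  sum: 46.58 + 40.81 → r_corr = 87.39 μm/a
ISO 9224: D(t) = r_corr · t^b with b = 0.523 (carbon steel, B1)
  D(19) = 87.39 × 19^0.523 = 87.39 × 4.664 = 407.6 μm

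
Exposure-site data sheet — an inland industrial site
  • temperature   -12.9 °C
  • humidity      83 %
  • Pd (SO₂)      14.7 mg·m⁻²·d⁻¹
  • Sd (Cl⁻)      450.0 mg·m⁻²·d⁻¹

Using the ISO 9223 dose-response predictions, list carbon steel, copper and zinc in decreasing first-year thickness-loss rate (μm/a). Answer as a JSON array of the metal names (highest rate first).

carbon steel: temperature factor f = +0.150·(-22.9) = -3.4350
  SO₂ term: 1.77·14.7^0.52·exp(0.02·83-3.4350) = 1.214
  Cl⁻ term: 0.102·450.0^0.62·exp(0.033·83+0.04·-12.9) = 41.59
  r_corr = 1.214 + 41.59 = 42.81 μm/a
copper: T≤10 °C ⇒ hinge +0.126·(-12.9−10) = -2.8854
  SO₂ term: 0.0053·14.7^0.26·exp(0.059·83-2.8854) = 0.07969
  Cl⁻ term: 0.01025·450.0^0.27·exp(0.036·83+0.049·-12.9) = 0.5627
  r_corr = 0.07969 + 0.5627 = 0.6423 μm/a
zinc: temperature factor f = +0.038·(-22.9) = -0.8702
  SO₂ term: 0.0129·14.7^0.44·exp(0.046·83-0.8702) = 0.8025
  Sd branch = 0.0175·Sd^0.57·e^(0.008·RH+0.085·T) = 0.3694 μm/a
  sum: 0.8025 + 0.3694 → r_corr = 1.172 μm/a
Ordering by μm/a: carbon steel (42.8) > zinc (1.17) > copper (0.642)

["carbon steel", "zinc", "copper"]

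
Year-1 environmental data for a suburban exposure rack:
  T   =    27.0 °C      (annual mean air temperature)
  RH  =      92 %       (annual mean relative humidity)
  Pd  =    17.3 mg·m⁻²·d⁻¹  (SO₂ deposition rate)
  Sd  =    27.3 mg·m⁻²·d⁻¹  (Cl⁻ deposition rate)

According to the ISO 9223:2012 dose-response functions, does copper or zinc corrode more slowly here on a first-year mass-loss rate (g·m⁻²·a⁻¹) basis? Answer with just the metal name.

zinc

copper: T>10 °C ⇒ hinge -0.080·(27.0−10) = -1.3600
  Pd branch = 0.0053·Pd^0.26·e^(0.059·RH+f) = 0.6499 μm/a
  Cl⁻ term: 0.01025·27.3^0.27·exp(0.036·92+0.049·27.0) = 2.579
  sum: 0.6499 + 2.579 → r_corr = 3.229 μm/a
  mass loss = 3.229 μm/a × 8.96 g/cm³ = 28.93 g·m⁻²·a⁻¹
zinc: temperature factor f = -0.071·(17.0) = -1.2070
  Pd branch = 0.0129·Pd^0.44·e^(0.046·RH+f) = 0.9313 μm/a
  Sd branch = 0.0175·Sd^0.57·e^(0.008·RH+0.085·T) = 2.388 μm/a
  sum: 0.9313 + 2.388 → r_corr = 3.319 μm/a
  mass loss = 3.319 μm/a × 7.14 g/cm³ = 23.7 g·m⁻²·a⁻¹
Ordering by g·m⁻²·a⁻¹: copper (28.9) > zinc (23.7)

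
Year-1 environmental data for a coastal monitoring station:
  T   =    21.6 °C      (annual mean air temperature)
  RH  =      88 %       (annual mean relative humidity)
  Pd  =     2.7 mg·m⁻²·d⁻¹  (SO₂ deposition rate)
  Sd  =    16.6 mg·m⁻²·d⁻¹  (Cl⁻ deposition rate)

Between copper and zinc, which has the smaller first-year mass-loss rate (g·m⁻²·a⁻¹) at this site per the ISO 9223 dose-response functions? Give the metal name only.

zinc

copper: temperature factor f = -0.080·(11.6) = -0.9280
  SO₂ term: 0.0053·2.7^0.26·exp(0.059·88-0.9280) = 0.4878
  Sd branch = 0.01025·Sd^0.27·e^(0.036·RH+0.049·T) = 1.498 μm/a
  sum: 0.4878 + 1.498 → r_corr = 1.986 μm/a
  mass loss = 1.986 μm/a × 8.96 g/cm³ = 17.8 g·m⁻²·a⁻¹
zinc: f(T) = -0.071·(T−10) [T>10 °C] = -0.8236
  Pd branch = 0.0129·Pd^0.44·e^(0.046·RH+f) = 0.502 μm/a
  Cl⁻ term: 0.0175·16.6^0.57·exp(0.008·88+0.085·21.6) = 1.101
  r_corr = 0.502 + 1.101 = 1.603 μm/a
  mass loss = 1.603 μm/a × 7.14 g/cm³ = 11.44 g·m⁻²·a⁻¹
Ordering by g·m⁻²·a⁻¹: copper (17.8) > zinc (11.4)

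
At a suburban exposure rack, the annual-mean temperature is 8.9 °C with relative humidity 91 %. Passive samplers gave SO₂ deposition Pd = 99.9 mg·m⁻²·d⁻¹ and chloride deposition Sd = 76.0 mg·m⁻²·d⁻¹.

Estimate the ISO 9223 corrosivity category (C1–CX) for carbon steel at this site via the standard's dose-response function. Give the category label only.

C5

carbon steel: temperature factor f = +0.150·(-1.1) = -0.1650
  sulphur-dioxide contribution → 101.5 μm/a
  chloride contribution → 43 μm/a
  ⇒ r_corr(carbon steel) = 144.5 μm/a
ISO 9223 Table 2 (carbon steel): 80 < 145 ≤ 200 μm/a ⇒ C5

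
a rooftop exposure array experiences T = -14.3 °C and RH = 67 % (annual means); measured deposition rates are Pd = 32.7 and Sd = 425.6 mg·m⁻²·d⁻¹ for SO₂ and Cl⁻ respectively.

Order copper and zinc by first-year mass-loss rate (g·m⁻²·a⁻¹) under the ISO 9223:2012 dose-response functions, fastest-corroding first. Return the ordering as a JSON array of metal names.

copper: f(T) = +0.126·(T−10) [T≤10 °C] = -3.0618
  Pd branch = 0.0053·Pd^0.26·e^(0.059·RH+f) = 0.032 μm/a
  Cl⁻ term: 0.01025·425.6^0.27·exp(0.036·67+0.049·-14.3) = 0.2909
  sum: 0.032 + 0.2909 → r_corr = 0.3229 μm/a
  mass loss = 0.3229 μm/a × 8.96 g/cm³ = 2.893 g·m⁻²·a⁻¹
zinc: T≤10 °C ⇒ hinge +0.038·(-14.3−10) = -0.9234
  SO₂ term: 0.0129·32.7^0.44·exp(0.046·67-0.9234) = 0.5182
  Cl⁻ term: 0.0175·425.6^0.57·exp(0.008·67+0.085·-14.3) = 0.2796
  sum: 0.5182 + 0.2796 → r_corr = 0.7977 μm/a
  mass loss = 0.7977 μm/a × 7.14 g/cm³ = 5.696 g·m⁻²·a⁻¹
Ordering by g·m⁻²·a⁻¹: zinc (5.7) > copper (2.89)

["zinc", "copper"]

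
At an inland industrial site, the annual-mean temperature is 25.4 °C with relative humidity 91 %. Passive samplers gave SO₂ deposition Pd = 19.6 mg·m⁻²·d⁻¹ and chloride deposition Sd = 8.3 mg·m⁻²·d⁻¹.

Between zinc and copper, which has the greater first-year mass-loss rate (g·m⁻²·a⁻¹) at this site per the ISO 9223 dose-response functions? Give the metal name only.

zinc: f(T) = -0.071·(T−10) [T>10 °C] = -1.0934
  sulphur-dioxide contribution → 1.053 μm/a
  chloride contribution → 1.049 μm/a
  ⇒ r_corr(zinc) = 2.102 μm/a
  mass loss = 2.102 μm/a × 7.14 g/cm³ = 15 g·m⁻²·a⁻¹
copper: temperature factor f = -0.080·(15.4) = -1.2320
  sulphur-dioxide contribution → 0.7193 μm/a
  chloride contribution → 1.668 μm/a
  ⇒ r_corr(copper) = 2.387 μm/a
  mass loss = 2.387 μm/a × 8.96 g/cm³ = 21.39 g·m⁻²·a⁻¹
Ordering by g·m⁻²·a⁻¹: copper (21.4) > zinc (15)

copper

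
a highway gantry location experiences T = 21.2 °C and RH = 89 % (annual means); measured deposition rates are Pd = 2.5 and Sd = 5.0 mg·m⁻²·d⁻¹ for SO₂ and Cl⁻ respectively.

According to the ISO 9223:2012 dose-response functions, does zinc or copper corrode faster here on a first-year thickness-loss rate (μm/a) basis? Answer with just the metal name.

copper

zinc: f(T) = -0.071·(T−10) [T>10 °C] = -0.7952
  sulphur-dioxide contribution → 0.5228 μm/a
  chloride contribution → 0.5411 μm/a
  ⇒ r_corr(zinc) = 1.064 μm/a
copper: T>10 °C ⇒ hinge -0.080·(21.2−10) = -0.8960
  sulphur-dioxide contribution → 0.5237 μm/a
  chloride contribution → 1.102 μm/a
  ⇒ r_corr(copper) = 1.625 μm/a
Ordering by μm/a: copper (1.63) > zinc (1.06)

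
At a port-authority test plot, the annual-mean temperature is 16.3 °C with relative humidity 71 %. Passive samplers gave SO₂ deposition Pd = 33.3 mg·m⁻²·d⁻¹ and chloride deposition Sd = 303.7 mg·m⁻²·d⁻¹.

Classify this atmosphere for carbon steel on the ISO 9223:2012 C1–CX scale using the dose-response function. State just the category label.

carbon steel: T>10 °C ⇒ hinge -0.054·(16.3−10) = -0.3402
  sulphur-dioxide contribution → 32.25 μm/a
  chloride contribution → 70.54 μm/a
  total first-year rate 102.8 μm/a
103 μm/a falls in (80, 200] for carbon steel → category C5

C5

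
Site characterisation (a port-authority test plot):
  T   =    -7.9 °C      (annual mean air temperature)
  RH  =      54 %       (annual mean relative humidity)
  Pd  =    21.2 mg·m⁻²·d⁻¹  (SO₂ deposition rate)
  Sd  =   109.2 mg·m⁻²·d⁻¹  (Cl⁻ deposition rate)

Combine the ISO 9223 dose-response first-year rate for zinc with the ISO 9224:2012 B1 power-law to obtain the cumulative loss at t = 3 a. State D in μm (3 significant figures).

zinc: temperature factor f = +0.038·(-17.9) = -0.6802
  sulphur-dioxide contribution → 0.3003 μm/a
  chloride contribution → 0.1999 μm/a
  total first-year rate 0.5002 μm/a
ISO 9224: D(t) = r_corr · t^b with b = 0.813 (zinc, B1)
  D(3) = 0.5002 × 3^0.813 = 0.5002 × 2.443 = 1.222 μm

D(3) = 1.22 μm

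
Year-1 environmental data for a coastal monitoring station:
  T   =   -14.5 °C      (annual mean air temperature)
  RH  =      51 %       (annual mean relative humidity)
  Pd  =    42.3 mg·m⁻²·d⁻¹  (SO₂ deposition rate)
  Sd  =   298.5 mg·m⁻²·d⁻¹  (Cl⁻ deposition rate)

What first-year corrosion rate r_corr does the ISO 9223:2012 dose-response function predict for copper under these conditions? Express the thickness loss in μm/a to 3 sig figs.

r_corr = 0.160 μm/a

copper: f(T) = +0.126·(T−10) [T≤10 °C] = -3.0870
  Pd branch = 0.0053·Pd^0.26·e^(0.059·RH+f) = 0.01298 μm/a
  Cl⁻ term: 0.01025·298.5^0.27·exp(0.036·51+0.049·-14.5) = 0.1471
  sum: 0.01298 + 0.1471 → r_corr = 0.1601 μm/a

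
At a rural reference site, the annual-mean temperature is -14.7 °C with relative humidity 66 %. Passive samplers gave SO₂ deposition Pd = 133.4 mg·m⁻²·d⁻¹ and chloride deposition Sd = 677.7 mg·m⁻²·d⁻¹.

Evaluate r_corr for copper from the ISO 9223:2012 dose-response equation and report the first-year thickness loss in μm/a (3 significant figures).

copper: temperature factor f = +0.126·(-24.7) = -3.1122
  Pd branch = 0.0053·Pd^0.26·e^(0.059·RH+f) = 0.04134 μm/a
  Cl⁻ term: 0.01025·677.7^0.27·exp(0.036·66+0.049·-14.7) = 0.312
  sum: 0.04134 + 0.312 → r_corr = 0.3533 μm/a

r_corr = 0.353 μm/a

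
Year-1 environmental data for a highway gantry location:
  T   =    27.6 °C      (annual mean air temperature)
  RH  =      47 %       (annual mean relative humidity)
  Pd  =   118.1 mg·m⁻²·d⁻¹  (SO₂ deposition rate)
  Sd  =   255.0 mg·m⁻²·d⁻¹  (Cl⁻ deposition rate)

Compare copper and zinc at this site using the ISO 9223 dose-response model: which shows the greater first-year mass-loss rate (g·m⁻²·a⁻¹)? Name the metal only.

copper: f(T) = -0.080·(T−10) [T>10 °C] = -1.4080
  SO₂ term: 0.0053·118.1^0.26·exp(0.059·47-1.4080) = 0.07176
  Cl⁻ term: 0.01025·255.0^0.27·exp(0.036·47+0.049·27.6) = 0.9609
  sum: 0.07176 + 0.9609 → r_corr = 1.033 μm/a
  mass loss = 1.033 μm/a × 8.96 g/cm³ = 9.252 g·m⁻²·a⁻¹
zinc: f(T) = -0.071·(T−10) [T>10 °C] = -1.2496
  SO₂ term: 0.0129·118.1^0.44·exp(0.046·47-1.2496) = 0.2622
  Sd branch = 0.0175·Sd^0.57·e^(0.008·RH+0.085·T) = 6.265 μm/a
  sum: 0.2622 + 6.265 → r_corr = 6.527 μm/a
  mass loss = 6.527 μm/a × 7.14 g/cm³ = 46.6 g·m⁻²·a⁻¹
Ordering by g·m⁻²·a⁻¹: zinc (46.6) > copper (9.25)

zinc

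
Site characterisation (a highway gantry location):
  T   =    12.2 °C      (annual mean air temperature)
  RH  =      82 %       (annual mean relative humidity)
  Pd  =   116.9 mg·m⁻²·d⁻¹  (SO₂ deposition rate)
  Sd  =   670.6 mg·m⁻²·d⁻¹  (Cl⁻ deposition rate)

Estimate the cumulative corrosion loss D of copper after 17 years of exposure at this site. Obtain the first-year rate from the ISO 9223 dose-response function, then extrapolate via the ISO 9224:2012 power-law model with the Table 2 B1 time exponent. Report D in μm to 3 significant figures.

D(17) = 26.5 μm

copper: T>10 °C ⇒ hinge -0.080·(12.2−10) = -0.1760
  SO₂ term: 0.0053·116.9^0.26·exp(0.059·82-0.1760) = 1.935
  Cl⁻ term: 0.01025·670.6^0.27·exp(0.036·82+0.049·12.2) = 2.068
  sum: 1.935 + 2.068 → r_corr = 4.002 μm/a
Power-law: D(17) = r_corr · 17^0.667
  D(17) = 4.002 × 17^0.667 = 4.002 × 6.618 = 26.49 μm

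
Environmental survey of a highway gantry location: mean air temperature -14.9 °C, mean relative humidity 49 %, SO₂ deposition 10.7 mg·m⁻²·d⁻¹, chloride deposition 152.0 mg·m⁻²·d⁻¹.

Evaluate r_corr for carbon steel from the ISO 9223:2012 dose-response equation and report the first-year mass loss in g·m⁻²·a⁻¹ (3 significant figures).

carbon steel: f(T) = +0.150·(T−10) [T≤10 °C] = -3.7350
  Pd branch = 1.77·Pd^0.52·e^(0.02·RH+f) = 0.3862 μm/a
  Cl⁻ term: 0.102·152.0^0.62·exp(0.033·49+0.04·-14.9) = 6.379
  r_corr = 0.3862 + 6.379 = 6.765 μm/a
Convert to mass loss: 6.765 μm/a × 7.85 g/cm³ = 53.11 g·m⁻²·a⁻¹

r_corr = 53.1 g·m⁻²·a⁻¹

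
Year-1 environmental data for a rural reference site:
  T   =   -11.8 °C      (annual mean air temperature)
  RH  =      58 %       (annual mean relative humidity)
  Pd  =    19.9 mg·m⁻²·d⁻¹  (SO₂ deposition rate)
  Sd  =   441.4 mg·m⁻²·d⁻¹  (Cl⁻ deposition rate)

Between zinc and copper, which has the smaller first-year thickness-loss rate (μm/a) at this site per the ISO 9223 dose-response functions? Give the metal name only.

copper

zinc: f(T) = +0.038·(T−10) [T≤10 °C] = -0.8284
  SO₂ term: 0.0129·19.9^0.44·exp(0.046·58-0.8284) = 0.3027
  Sd branch = 0.0175·Sd^0.57·e^(0.008·RH+0.085·T) = 0.3285 μm/a
  sum: 0.3027 + 0.3285 → r_corr = 0.6312 μm/a
copper: f(T) = +0.126·(T−10) [T≤10 °C] = -2.7468
  SO₂ term: 0.0053·19.9^0.26·exp(0.059·58-2.7468) = 0.02266
  Cl⁻ term: 0.01025·441.4^0.27·exp(0.036·58+0.049·-11.8) = 0.2402
  sum: 0.02266 + 0.2402 → r_corr = 0.2628 μm/a
Ordering by μm/a: zinc (0.631) > copper (0.263)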